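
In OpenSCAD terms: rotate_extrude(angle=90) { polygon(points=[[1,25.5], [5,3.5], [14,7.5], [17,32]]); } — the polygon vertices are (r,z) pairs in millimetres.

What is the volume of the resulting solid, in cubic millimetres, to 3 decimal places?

Volume = 4241.150 mm³

Profile (r,z), 4 vertices: (1,25.5) (5,3.5) (14,7.5) (17,32)
edge 0: (1,25.5)→(5,3.5)  cross = 1·3.5 − 5·25.5 = -124.0000; (r_i+r_j)·cross = 6·-124.0000 = -744.0000
edge 1: (5,3.5)→(14,7.5)  cross = 5·7.5 − 14·3.5 = -11.5000; (r_i+r_j)·cross = 19·-11.5000 = -218.5000
edge 2: (14,7.5)→(17,32)  cross = 14·32 − 17·7.5 = 320.5000; (r_i+r_j)·cross = 31·320.5000 = 9935.5000
edge 3: (17,32)→(1,25.5)  cross = 17·25.5 − 1·32 = 401.5000; (r_i+r_j)·cross = 18·401.5000 = 7227.0000
Σcross = 586.5000 → A = |Σcross|/2 = 293.2500 mm²
Σ(r_i+r_j)·cross = 16200.0000 → first moment M = |Σ|/6 = 2700.0000
R_c = M/A = 2700.0000/293.2500 = 9.2072 mm
θ = 90° = 1.570796 rad
V = θ·R_c·A = 1.570796·9.2072·293.2500 = 4241.150 mm³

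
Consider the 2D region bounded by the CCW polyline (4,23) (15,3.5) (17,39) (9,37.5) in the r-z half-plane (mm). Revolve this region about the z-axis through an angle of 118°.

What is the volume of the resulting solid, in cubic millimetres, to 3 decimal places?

Volume = 6424.574 mm³

Profile (r,z), 4 vertices: (4,23) (15,3.5) (17,39) (9,37.5)
edge 0: (4,23)→(15,3.5)  cross = 4·3.5 − 15·23 = -331.0000; (r_i+r_j)·cross = 19·-331.0000 = -6289.0000
edge 1: (15,3.5)→(17,39)  cross = 15·39 − 17·3.5 = 525.5000; (r_i+r_j)·cross = 32·525.5000 = 16816.0000
edge 2: (17,39)→(9,37.5)  cross = 17·37.5 − 9·39 = 286.5000; (r_i+r_j)·cross = 26·286.5000 = 7449.0000
edge 3: (9,37.5)→(4,23)  cross = 9·23 − 4·37.5 = 57.0000; (r_i+r_j)·cross = 13·57.0000 = 741.0000
Σcross = 538.0000 → A = |Σcross|/2 = 269.0000 mm²
Σ(r_i+r_j)·cross = 18717.0000 → first moment M = |Σ|/6 = 3119.5000
R_c = M/A = 3119.5000/269.0000 = 11.5967 mm
θ = 118° = 2.059489 rad
V = θ·R_c·A = 2.059489·11.5967·269.0000 = 6424.574 mm³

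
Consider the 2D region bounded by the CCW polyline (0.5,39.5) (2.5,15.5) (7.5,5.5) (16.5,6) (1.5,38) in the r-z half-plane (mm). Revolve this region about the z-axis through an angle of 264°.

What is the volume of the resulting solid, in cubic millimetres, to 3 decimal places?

Profile (r,z), 5 vertices: (0.5,39.5) (2.5,15.5) (7.5,5.5) (16.5,6) (1.5,38)
edge 0: (0.5,39.5)→(2.5,15.5)  cross = 0.5·15.5 − 2.5·39.5 = -91.0000; (r_i+r_j)·cross = 3·-91.0000 = -273.0000
edge 1: (2.5,15.5)→(7.5,5.5)  cross = 2.5·5.5 − 7.5·15.5 = -102.5000; (r_i+r_j)·cross = 10·-102.5000 = -1025.0000
edge 2: (7.5,5.5)→(16.5,6)  cross = 7.5·6 − 16.5·5.5 = -45.7500; (r_i+r_j)·cross = 24·-45.7500 = -1098.0000
edge 3: (16.5,6)→(1.5,38)  cross = 16.5·38 − 1.5·6 = 618.0000; (r_i+r_j)·cross = 18·618.0000 = 11124.0000
edge 4: (1.5,38)→(0.5,39.5)  cross = 1.5·39.5 − 0.5·38 = 40.2500; (r_i+r_j)·cross = 2·40.2500 = 80.5000
Σcross = 419.0000 → A = |Σcross|/2 = 209.5000 mm²
Σ(r_i+r_j)·cross = 8808.5000 → first moment M = |Σ|/6 = 1468.0833
R_c = M/A = 1468.0833/209.5000 = 7.0076 mm
θ = 264° = 4.607669 rad
V = θ·R_c·A = 4.607669·7.0076·209.5000 = 6764.442 mm³

Volume = 6764.442 mm³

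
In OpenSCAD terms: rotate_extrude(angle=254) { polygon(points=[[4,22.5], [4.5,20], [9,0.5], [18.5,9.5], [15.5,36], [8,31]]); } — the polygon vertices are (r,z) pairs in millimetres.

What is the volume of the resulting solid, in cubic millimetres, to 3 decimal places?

Volume = 16513.340 mm³

Profile (r,z), 6 vertices: (4,22.5) (4.5,20) (9,0.5) (18.5,9.5) (15.5,36) (8,31)
edge 0: (4,22.5)→(4.5,20)  cross = 4·20 − 4.5·22.5 = -21.2500; (r_i+r_j)·cross = 8.5·-21.2500 = -180.6250
edge 1: (4.5,20)→(9,0.5)  cross = 4.5·0.5 − 9·20 = -177.7500; (r_i+r_j)·cross = 13.5·-177.7500 = -2399.6250
edge 2: (9,0.5)→(18.5,9.5)  cross = 9·9.5 − 18.5·0.5 = 76.2500; (r_i+r_j)·cross = 27.5·76.2500 = 2096.8750
edge 3: (18.5,9.5)→(15.5,36)  cross = 18.5·36 − 15.5·9.5 = 518.7500; (r_i+r_j)·cross = 34·518.7500 = 17637.5000
edge 4: (15.5,36)→(8,31)  cross = 15.5·31 − 8·36 = 192.5000; (r_i+r_j)·cross = 23.5·192.5000 = 4523.7500
edge 5: (8,31)→(4,22.5)  cross = 8·22.5 − 4·31 = 56.0000; (r_i+r_j)·cross = 12·56.0000 = 672.0000
Σcross = 644.5000 → A = |Σcross|/2 = 322.2500 mm²
Σ(r_i+r_j)·cross = 22349.8750 → first moment M = |Σ|/6 = 3724.9792
R_c = M/A = 3724.9792/322.2500 = 11.5593 mm
θ = 254° = 4.433136 rad
V = θ·R_c·A = 4.433136·11.5593·322.2500 = 16513.340 mm³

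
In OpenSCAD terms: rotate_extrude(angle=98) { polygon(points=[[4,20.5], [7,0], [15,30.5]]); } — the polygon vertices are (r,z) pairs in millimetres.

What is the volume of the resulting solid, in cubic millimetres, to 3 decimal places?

Volume = 1893.723 mm³

Profile (r,z), 3 vertices: (4,20.5) (7,0) (15,30.5)
edge 0: (4,20.5)→(7,0)  cross = 4·0 − 7·20.5 = -143.5000; (r_i+r_j)·cross = 11·-143.5000 = -1578.5000
edge 1: (7,0)→(15,30.5)  cross = 7·30.5 − 15·0 = 213.5000; (r_i+r_j)·cross = 22·213.5000 = 4697.0000
edge 2: (15,30.5)→(4,20.5)  cross = 15·20.5 − 4·30.5 = 185.5000; (r_i+r_j)·cross = 19·185.5000 = 3524.5000
Σcross = 255.5000 → A = |Σcross|/2 = 127.7500 mm²
Σ(r_i+r_j)·cross = 6643.0000 → first moment M = |Σ|/6 = 1107.1667
R_c = M/A = 1107.1667/127.7500 = 8.6667 mm
θ = 98° = 1.710423 rad
V = θ·R_c·A = 1.710423·8.6667·127.7500 = 1893.723 mm³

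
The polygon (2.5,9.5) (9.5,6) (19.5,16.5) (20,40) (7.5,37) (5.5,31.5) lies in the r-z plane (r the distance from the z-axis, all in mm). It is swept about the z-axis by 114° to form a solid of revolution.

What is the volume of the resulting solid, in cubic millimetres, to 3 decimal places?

Volume = 10060.628 mm³

Profile (r,z), 6 vertices: (2.5,9.5) (9.5,6) (19.5,16.5) (20,40) (7.5,37) (5.5,31.5)
edge 0: (2.5,9.5)→(9.5,6)  cross = 2.5·6 − 9.5·9.5 = -75.2500; (r_i+r_j)·cross = 12·-75.2500 = -903.0000
edge 1: (9.5,6)→(19.5,16.5)  cross = 9.5·16.5 − 19.5·6 = 39.7500; (r_i+r_j)·cross = 29·39.7500 = 1152.7500
edge 2: (19.5,16.5)→(20,40)  cross = 19.5·40 − 20·16.5 = 450.0000; (r_i+r_j)·cross = 39.5·450.0000 = 17775.0000
edge 3: (20,40)→(7.5,37)  cross = 20·37 − 7.5·40 = 440.0000; (r_i+r_j)·cross = 27.5·440.0000 = 12100.0000
edge 4: (7.5,37)→(5.5,31.5)  cross = 7.5·31.5 − 5.5·37 = 32.7500; (r_i+r_j)·cross = 13·32.7500 = 425.7500
edge 5: (5.5,31.5)→(2.5,9.5)  cross = 5.5·9.5 − 2.5·31.5 = -26.5000; (r_i+r_j)·cross = 8·-26.5000 = -212.0000
Σcross = 860.7500 → A = |Σcross|/2 = 430.3750 mm²
Σ(r_i+r_j)·cross = 30338.5000 → first moment M = |Σ|/6 = 5056.4167
R_c = M/A = 5056.4167/430.3750 = 11.7489 mm
θ = 114° = 1.989675 rad
V = θ·R_c·A = 1.989675·11.7489·430.3750 = 10060.628 mm³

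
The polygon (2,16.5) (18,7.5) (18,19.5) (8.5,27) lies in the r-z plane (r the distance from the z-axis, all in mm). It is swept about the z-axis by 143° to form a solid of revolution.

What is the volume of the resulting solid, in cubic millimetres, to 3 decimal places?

Volume = 4795.408 mm³

Profile (r,z), 4 vertices: (2,16.5) (18,7.5) (18,19.5) (8.5,27)
edge 0: (2,16.5)→(18,7.5)  cross = 2·7.5 − 18·16.5 = -282.0000; (r_i+r_j)·cross = 20·-282.0000 = -5640.0000
edge 1: (18,7.5)→(18,19.5)  cross = 18·19.5 − 18·7.5 = 216.0000; (r_i+r_j)·cross = 36·216.0000 = 7776.0000
edge 2: (18,19.5)→(8.5,27)  cross = 18·27 − 8.5·19.5 = 320.2500; (r_i+r_j)·cross = 26.5·320.2500 = 8486.6250
edge 3: (8.5,27)→(2,16.5)  cross = 8.5·16.5 − 2·27 = 86.2500; (r_i+r_j)·cross = 10.5·86.2500 = 905.6250
Σcross = 340.5000 → A = |Σcross|/2 = 170.2500 mm²
Σ(r_i+r_j)·cross = 11528.2500 → first moment M = |Σ|/6 = 1921.3750
R_c = M/A = 1921.3750/170.2500 = 11.2856 mm
θ = 143° = 2.495821 rad
V = θ·R_c·A = 2.495821·11.2856·170.2500 = 4795.408 mm³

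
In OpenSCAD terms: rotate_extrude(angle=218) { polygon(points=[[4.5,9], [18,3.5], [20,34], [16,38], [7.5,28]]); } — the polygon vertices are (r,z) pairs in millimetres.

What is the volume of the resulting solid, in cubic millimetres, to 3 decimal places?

Profile (r,z), 5 vertices: (4.5,9) (18,3.5) (20,34) (16,38) (7.5,28)
edge 0: (4.5,9)→(18,3.5)  cross = 4.5·3.5 − 18·9 = -146.2500; (r_i+r_j)·cross = 22.5·-146.2500 = -3290.6250
edge 1: (18,3.5)→(20,34)  cross = 18·34 − 20·3.5 = 542.0000; (r_i+r_j)·cross = 38·542.0000 = 20596.0000
edge 2: (20,34)→(16,38)  cross = 20·38 − 16·34 = 216.0000; (r_i+r_j)·cross = 36·216.0000 = 7776.0000
edge 3: (16,38)→(7.5,28)  cross = 16·28 − 7.5·38 = 163.0000; (r_i+r_j)·cross = 23.5·163.0000 = 3830.5000
edge 4: (7.5,28)→(4.5,9)  cross = 7.5·9 − 4.5·28 = -58.5000; (r_i+r_j)·cross = 12·-58.5000 = -702.0000
Σcross = 716.2500 → A = |Σcross|/2 = 358.1250 mm²
Σ(r_i+r_j)·cross = 28209.8750 → first moment M = |Σ|/6 = 4701.6458
R_c = M/A = 4701.6458/358.1250 = 13.1285 mm
θ = 218° = 3.804818 rad
V = θ·R_c·A = 3.804818·13.1285·358.1250 = 17888.906 mm³

Volume = 17888.906 mm³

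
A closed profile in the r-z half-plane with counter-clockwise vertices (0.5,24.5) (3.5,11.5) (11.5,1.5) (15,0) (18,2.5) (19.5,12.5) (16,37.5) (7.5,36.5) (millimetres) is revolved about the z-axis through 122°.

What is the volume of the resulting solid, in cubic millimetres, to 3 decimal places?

Volume = 11471.125 mm³

Profile (r,z), 8 vertices: (0.5,24.5) (3.5,11.5) (11.5,1.5) (15,0) (18,2.5) (19.5,12.5) (16,37.5) (7.5,36.5)
edge 0: (0.5,24.5)→(3.5,11.5)  cross = 0.5·11.5 − 3.5·24.5 = -80.0000; (r_i+r_j)·cross = 4·-80.0000 = -320.0000
edge 1: (3.5,11.5)→(11.5,1.5)  cross = 3.5·1.5 − 11.5·11.5 = -127.0000; (r_i+r_j)·cross = 15·-127.0000 = -1905.0000
edge 2: (11.5,1.5)→(15,0)  cross = 11.5·0 − 15·1.5 = -22.5000; (r_i+r_j)·cross = 26.5·-22.5000 = -596.2500
edge 3: (15,0)→(18,2.5)  cross = 15·2.5 − 18·0 = 37.5000; (r_i+r_j)·cross = 33·37.5000 = 1237.5000
edge 4: (18,2.5)→(19.5,12.5)  cross = 18·12.5 − 19.5·2.5 = 176.2500; (r_i+r_j)·cross = 37.5·176.2500 = 6609.3750
edge 5: (19.5,12.5)→(16,37.5)  cross = 19.5·37.5 − 16·12.5 = 531.2500; (r_i+r_j)·cross = 35.5·531.2500 = 18859.3750
edge 6: (16,37.5)→(7.5,36.5)  cross = 16·36.5 − 7.5·37.5 = 302.7500; (r_i+r_j)·cross = 23.5·302.7500 = 7114.6250
edge 7: (7.5,36.5)→(0.5,24.5)  cross = 7.5·24.5 − 0.5·36.5 = 165.5000; (r_i+r_j)·cross = 8·165.5000 = 1324.0000
Σcross = 983.7500 → A = |Σcross|/2 = 491.8750 mm²
Σ(r_i+r_j)·cross = 32323.6250 → first moment M = |Σ|/6 = 5387.2708
R_c = M/A = 5387.2708/491.8750 = 10.9525 mm
θ = 122° = 2.129302 rad
V = θ·R_c·A = 2.129302·10.9525·491.8750 = 11471.125 mm³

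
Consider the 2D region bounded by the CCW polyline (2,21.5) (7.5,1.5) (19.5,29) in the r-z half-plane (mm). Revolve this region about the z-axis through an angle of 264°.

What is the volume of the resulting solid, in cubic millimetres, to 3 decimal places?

Profile (r,z), 3 vertices: (2,21.5) (7.5,1.5) (19.5,29)
edge 0: (2,21.5)→(7.5,1.5)  cross = 2·1.5 − 7.5·21.5 = -158.2500; (r_i+r_j)·cross = 9.5·-158.2500 = -1503.3750
edge 1: (7.5,1.5)→(19.5,29)  cross = 7.5·29 − 19.5·1.5 = 188.2500; (r_i+r_j)·cross = 27·188.2500 = 5082.7500
edge 2: (19.5,29)→(2,21.5)  cross = 19.5·21.5 − 2·29 = 361.2500; (r_i+r_j)·cross = 21.5·361.2500 = 7766.8750
Σcross = 391.2500 → A = |Σcross|/2 = 195.6250 mm²
Σ(r_i+r_j)·cross = 11346.2500 → first moment M = |Σ|/6 = 1891.0417
R_c = M/A = 1891.0417/195.6250 = 9.6667 mm
θ = 264° = 4.607669 rad
V = θ·R_c·A = 4.607669·9.6667·195.6250 = 8713.294 mm³

Volume = 8713.294 mm³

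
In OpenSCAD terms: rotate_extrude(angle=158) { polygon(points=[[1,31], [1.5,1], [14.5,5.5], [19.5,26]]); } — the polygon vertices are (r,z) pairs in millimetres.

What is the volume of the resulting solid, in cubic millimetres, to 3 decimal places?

Volume = 9567.563 mm³

Profile (r,z), 4 vertices: (1,31) (1.5,1) (14.5,5.5) (19.5,26)
edge 0: (1,31)→(1.5,1)  cross = 1·1 − 1.5·31 = -45.5000; (r_i+r_j)·cross = 2.5·-45.5000 = -113.7500
edge 1: (1.5,1)→(14.5,5.5)  cross = 1.5·5.5 − 14.5·1 = -6.2500; (r_i+r_j)·cross = 16·-6.2500 = -100.0000
edge 2: (14.5,5.5)→(19.5,26)  cross = 14.5·26 − 19.5·5.5 = 269.7500; (r_i+r_j)·cross = 34·269.7500 = 9171.5000
edge 3: (19.5,26)→(1,31)  cross = 19.5·31 − 1·26 = 578.5000; (r_i+r_j)·cross = 20.5·578.5000 = 11859.2500
Σcross = 796.5000 → A = |Σcross|/2 = 398.2500 mm²
Σ(r_i+r_j)·cross = 20817.0000 → first moment M = |Σ|/6 = 3469.5000
R_c = M/A = 3469.5000/398.2500 = 8.7119 mm
θ = 158° = 2.757620 rad
V = θ·R_c·A = 2.757620·8.7119·398.2500 = 9567.563 mm³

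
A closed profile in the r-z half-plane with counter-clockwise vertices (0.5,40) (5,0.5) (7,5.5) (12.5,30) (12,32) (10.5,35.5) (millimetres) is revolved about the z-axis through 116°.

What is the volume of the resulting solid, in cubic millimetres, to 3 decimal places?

Volume = 3162.903 mm³

Profile (r,z), 6 vertices: (0.5,40) (5,0.5) (7,5.5) (12.5,30) (12,32) (10.5,35.5)
edge 0: (0.5,40)→(5,0.5)  cross = 0.5·0.5 − 5·40 = -199.7500; (r_i+r_j)·cross = 5.5·-199.7500 = -1098.6250
edge 1: (5,0.5)→(7,5.5)  cross = 5·5.5 − 7·0.5 = 24.0000; (r_i+r_j)·cross = 12·24.0000 = 288.0000
edge 2: (7,5.5)→(12.5,30)  cross = 7·30 − 12.5·5.5 = 141.2500; (r_i+r_j)·cross = 19.5·141.2500 = 2754.3750
edge 3: (12.5,30)→(12,32)  cross = 12.5·32 − 12·30 = 40.0000; (r_i+r_j)·cross = 24.5·40.0000 = 980.0000
edge 4: (12,32)→(10.5,35.5)  cross = 12·35.5 − 10.5·32 = 90.0000; (r_i+r_j)·cross = 22.5·90.0000 = 2025.0000
edge 5: (10.5,35.5)→(0.5,40)  cross = 10.5·40 − 0.5·35.5 = 402.2500; (r_i+r_j)·cross = 11·402.2500 = 4424.7500
Σcross = 497.7500 → A = |Σcross|/2 = 248.8750 mm²
Σ(r_i+r_j)·cross = 9373.5000 → first moment M = |Σ|/6 = 1562.2500
R_c = M/A = 1562.2500/248.8750 = 6.2772 mm
θ = 116° = 2.024582 rad
V = θ·R_c·A = 2.024582·6.2772·248.8750 = 3162.903 mm³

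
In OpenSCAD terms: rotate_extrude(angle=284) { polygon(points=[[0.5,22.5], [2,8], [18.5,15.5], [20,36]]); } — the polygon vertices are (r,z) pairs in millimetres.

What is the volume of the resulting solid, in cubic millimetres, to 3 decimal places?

Profile (r,z), 4 vertices: (0.5,22.5) (2,8) (18.5,15.5) (20,36)
edge 0: (0.5,22.5)→(2,8)  cross = 0.5·8 − 2·22.5 = -41.0000; (r_i+r_j)·cross = 2.5·-41.0000 = -102.5000
edge 1: (2,8)→(18.5,15.5)  cross = 2·15.5 − 18.5·8 = -117.0000; (r_i+r_j)·cross = 20.5·-117.0000 = -2398.5000
edge 2: (18.5,15.5)→(20,36)  cross = 18.5·36 − 20·15.5 = 356.0000; (r_i+r_j)·cross = 38.5·356.0000 = 13706.0000
edge 3: (20,36)→(0.5,22.5)  cross = 20·22.5 − 0.5·36 = 432.0000; (r_i+r_j)·cross = 20.5·432.0000 = 8856.0000
Σcross = 630.0000 → A = |Σcross|/2 = 315.0000 mm²
Σ(r_i+r_j)·cross = 20061.0000 → first moment M = |Σ|/6 = 3343.5000
R_c = M/A = 3343.5000/315.0000 = 10.6143 mm
θ = 284° = 4.956735 rad
V = θ·R_c·A = 4.956735·10.6143·315.0000 = 16572.844 mm³

Volume = 16572.844 mm³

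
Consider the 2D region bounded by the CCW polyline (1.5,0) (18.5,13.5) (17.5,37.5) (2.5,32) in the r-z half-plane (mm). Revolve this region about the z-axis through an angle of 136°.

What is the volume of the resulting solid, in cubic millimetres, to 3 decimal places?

Profile (r,z), 4 vertices: (1.5,0) (18.5,13.5) (17.5,37.5) (2.5,32)
edge 0: (1.5,0)→(18.5,13.5)  cross = 1.5·13.5 − 18.5·0 = 20.2500; (r_i+r_j)·cross = 20·20.2500 = 405.0000
edge 1: (18.5,13.5)→(17.5,37.5)  cross = 18.5·37.5 − 17.5·13.5 = 457.5000; (r_i+r_j)·cross = 36·457.5000 = 16470.0000
edge 2: (17.5,37.5)→(2.5,32)  cross = 17.5·32 − 2.5·37.5 = 466.2500; (r_i+r_j)·cross = 20·466.2500 = 9325.0000
edge 3: (2.5,32)→(1.5,0)  cross = 2.5·0 − 1.5·32 = -48.0000; (r_i+r_j)·cross = 4·-48.0000 = -192.0000
Σcross = 896.0000 → A = |Σcross|/2 = 448.0000 mm²
Σ(r_i+r_j)·cross = 26008.0000 → first moment M = |Σ|/6 = 4334.6667
R_c = M/A = 4334.6667/448.0000 = 9.6756 mm
θ = 136° = 2.373648 rad
V = θ·R_c·A = 2.373648·9.6756·448.0000 = 10288.972 mm³

Volume = 10288.972 mm³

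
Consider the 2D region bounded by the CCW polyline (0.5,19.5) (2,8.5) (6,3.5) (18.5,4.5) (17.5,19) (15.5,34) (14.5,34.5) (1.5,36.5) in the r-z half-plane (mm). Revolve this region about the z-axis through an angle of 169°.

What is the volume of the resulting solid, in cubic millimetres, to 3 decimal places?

Profile (r,z), 8 vertices: (0.5,19.5) (2,8.5) (6,3.5) (18.5,4.5) (17.5,19) (15.5,34) (14.5,34.5) (1.5,36.5)
edge 0: (0.5,19.5)→(2,8.5)  cross = 0.5·8.5 − 2·19.5 = -34.7500; (r_i+r_j)·cross = 2.5·-34.7500 = -86.8750
edge 1: (2,8.5)→(6,3.5)  cross = 2·3.5 − 6·8.5 = -44.0000; (r_i+r_j)·cross = 8·-44.0000 = -352.0000
edge 2: (6,3.5)→(18.5,4.5)  cross = 6·4.5 − 18.5·3.5 = -37.7500; (r_i+r_j)·cross = 24.5·-37.7500 = -924.8750
edge 3: (18.5,4.5)→(17.5,19)  cross = 18.5·19 − 17.5·4.5 = 272.7500; (r_i+r_j)·cross = 36·272.7500 = 9819.0000
edge 4: (17.5,19)→(15.5,34)  cross = 17.5·34 − 15.5·19 = 300.5000; (r_i+r_j)·cross = 33·300.5000 = 9916.5000
edge 5: (15.5,34)→(14.5,34.5)  cross = 15.5·34.5 − 14.5·34 = 41.7500; (r_i+r_j)·cross = 30·41.7500 = 1252.5000
edge 6: (14.5,34.5)→(1.5,36.5)  cross = 14.5·36.5 − 1.5·34.5 = 477.5000; (r_i+r_j)·cross = 16·477.5000 = 7640.0000
edge 7: (1.5,36.5)→(0.5,19.5)  cross = 1.5·19.5 − 0.5·36.5 = 11.0000; (r_i+r_j)·cross = 2·11.0000 = 22.0000
Σcross = 987.0000 → A = |Σcross|/2 = 493.5000 mm²
Σ(r_i+r_j)·cross = 27286.2500 → first moment M = |Σ|/6 = 4547.7083
R_c = M/A = 4547.7083/493.5000 = 9.2152 mm
θ = 169° = 2.949606 rad
V = θ·R_c·A = 2.949606·9.2152·493.5000 = 13413.950 mm³

Volume = 13413.950 mm³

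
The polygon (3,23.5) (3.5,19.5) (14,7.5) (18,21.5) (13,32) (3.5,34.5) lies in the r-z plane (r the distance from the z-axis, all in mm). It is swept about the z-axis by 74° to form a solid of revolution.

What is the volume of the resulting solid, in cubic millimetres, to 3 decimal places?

Volume = 3324.676 mm³

Profile (r,z), 6 vertices: (3,23.5) (3.5,19.5) (14,7.5) (18,21.5) (13,32) (3.5,34.5)
edge 0: (3,23.5)→(3.5,19.5)  cross = 3·19.5 − 3.5·23.5 = -23.7500; (r_i+r_j)·cross = 6.5·-23.7500 = -154.3750
edge 1: (3.5,19.5)→(14,7.5)  cross = 3.5·7.5 − 14·19.5 = -246.7500; (r_i+r_j)·cross = 17.5·-246.7500 = -4318.1250
edge 2: (14,7.5)→(18,21.5)  cross = 14·21.5 − 18·7.5 = 166.0000; (r_i+r_j)·cross = 32·166.0000 = 5312.0000
edge 3: (18,21.5)→(13,32)  cross = 18·32 − 13·21.5 = 296.5000; (r_i+r_j)·cross = 31·296.5000 = 9191.5000
edge 4: (13,32)→(3.5,34.5)  cross = 13·34.5 − 3.5·32 = 336.5000; (r_i+r_j)·cross = 16.5·336.5000 = 5552.2500
edge 5: (3.5,34.5)→(3,23.5)  cross = 3.5·23.5 − 3·34.5 = -21.2500; (r_i+r_j)·cross = 6.5·-21.2500 = -138.1250
Σcross = 507.2500 → A = |Σcross|/2 = 253.6250 mm²
Σ(r_i+r_j)·cross = 15445.1250 → first moment M = |Σ|/6 = 2574.1875
R_c = M/A = 2574.1875/253.6250 = 10.1496 mm
θ = 74° = 1.291544 rad
V = θ·R_c·A = 1.291544·10.1496·253.6250 = 3324.676 mm³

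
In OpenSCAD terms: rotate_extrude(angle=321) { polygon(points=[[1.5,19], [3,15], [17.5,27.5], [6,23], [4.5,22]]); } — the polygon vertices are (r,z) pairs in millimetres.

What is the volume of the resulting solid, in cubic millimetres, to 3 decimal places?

Profile (r,z), 5 vertices: (1.5,19) (3,15) (17.5,27.5) (6,23) (4.5,22)
edge 0: (1.5,19)→(3,15)  cross = 1.5·15 − 3·19 = -34.5000; (r_i+r_j)·cross = 4.5·-34.5000 = -155.2500
edge 1: (3,15)→(17.5,27.5)  cross = 3·27.5 − 17.5·15 = -180.0000; (r_i+r_j)·cross = 20.5·-180.0000 = -3690.0000
edge 2: (17.5,27.5)→(6,23)  cross = 17.5·23 − 6·27.5 = 237.5000; (r_i+r_j)·cross = 23.5·237.5000 = 5581.2500
edge 3: (6,23)→(4.5,22)  cross = 6·22 − 4.5·23 = 28.5000; (r_i+r_j)·cross = 10.5·28.5000 = 299.2500
edge 4: (4.5,22)→(1.5,19)  cross = 4.5·19 − 1.5·22 = 52.5000; (r_i+r_j)·cross = 6·52.5000 = 315.0000
Σcross = 104.0000 → A = |Σcross|/2 = 52.0000 mm²
Σ(r_i+r_j)·cross = 2350.2500 → first moment M = |Σ|/6 = 391.7083
R_c = M/A = 391.7083/52.0000 = 7.5329 mm
θ = 321° = 5.602507 rad
V = θ·R_c·A = 5.602507·7.5329·52.0000 = 2194.549 mm³

Volume = 2194.549 mm³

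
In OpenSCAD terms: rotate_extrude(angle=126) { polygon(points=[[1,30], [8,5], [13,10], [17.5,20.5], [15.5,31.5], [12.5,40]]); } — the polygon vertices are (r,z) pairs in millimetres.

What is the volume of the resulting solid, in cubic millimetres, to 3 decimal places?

Volume = 7166.824 mm³

Profile (r,z), 6 vertices: (1,30) (8,5) (13,10) (17.5,20.5) (15.5,31.5) (12.5,40)
edge 0: (1,30)→(8,5)  cross = 1·5 − 8·30 = -235.0000; (r_i+r_j)·cross = 9·-235.0000 = -2115.0000
edge 1: (8,5)→(13,10)  cross = 8·10 − 13·5 = 15.0000; (r_i+r_j)·cross = 21·15.0000 = 315.0000
edge 2: (13,10)→(17.5,20.5)  cross = 13·20.5 − 17.5·10 = 91.5000; (r_i+r_j)·cross = 30.5·91.5000 = 2790.7500
edge 3: (17.5,20.5)→(15.5,31.5)  cross = 17.5·31.5 − 15.5·20.5 = 233.5000; (r_i+r_j)·cross = 33·233.5000 = 7705.5000
edge 4: (15.5,31.5)→(12.5,40)  cross = 15.5·40 − 12.5·31.5 = 226.2500; (r_i+r_j)·cross = 28·226.2500 = 6335.0000
edge 5: (12.5,40)→(1,30)  cross = 12.5·30 − 1·40 = 335.0000; (r_i+r_j)·cross = 13.5·335.0000 = 4522.5000
Σcross = 666.2500 → A = |Σcross|/2 = 333.1250 mm²
Σ(r_i+r_j)·cross = 19553.7500 → first moment M = |Σ|/6 = 3258.9583
R_c = M/A = 3258.9583/333.1250 = 9.7830 mm
θ = 126° = 2.199115 rad
V = θ·R_c·A = 2.199115·9.7830·333.1250 = 7166.824 mm³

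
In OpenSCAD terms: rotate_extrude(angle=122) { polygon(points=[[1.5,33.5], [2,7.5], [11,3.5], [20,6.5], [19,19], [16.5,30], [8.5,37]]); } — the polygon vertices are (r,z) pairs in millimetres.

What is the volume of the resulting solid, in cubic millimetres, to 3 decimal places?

Profile (r,z), 7 vertices: (1.5,33.5) (2,7.5) (11,3.5) (20,6.5) (19,19) (16.5,30) (8.5,37)
edge 0: (1.5,33.5)→(2,7.5)  cross = 1.5·7.5 − 2·33.5 = -55.7500; (r_i+r_j)·cross = 3.5·-55.7500 = -195.1250
edge 1: (2,7.5)→(11,3.5)  cross = 2·3.5 − 11·7.5 = -75.5000; (r_i+r_j)·cross = 13·-75.5000 = -981.5000
edge 2: (11,3.5)→(20,6.5)  cross = 11·6.5 − 20·3.5 = 1.5000; (r_i+r_j)·cross = 31·1.5000 = 46.5000
edge 3: (20,6.5)→(19,19)  cross = 20·19 − 19·6.5 = 256.5000; (r_i+r_j)·cross = 39·256.5000 = 10003.5000
edge 4: (19,19)→(16.5,30)  cross = 19·30 − 16.5·19 = 256.5000; (r_i+r_j)·cross = 35.5·256.5000 = 9105.7500
edge 5: (16.5,30)→(8.5,37)  cross = 16.5·37 − 8.5·30 = 355.5000; (r_i+r_j)·cross = 25·355.5000 = 8887.5000
edge 6: (8.5,37)→(1.5,33.5)  cross = 8.5·33.5 − 1.5·37 = 229.2500; (r_i+r_j)·cross = 10·229.2500 = 2292.5000
Σcross = 968.0000 → A = |Σcross|/2 = 484.0000 mm²
Σ(r_i+r_j)·cross = 29159.1250 → first moment M = |Σ|/6 = 4859.8542
R_c = M/A = 4859.8542/484.0000 = 10.0410 mm
θ = 122° = 2.129302 rad
V = θ·R_c·A = 2.129302·10.0410·484.0000 = 10348.096 mm³

Volume = 10348.096 mm³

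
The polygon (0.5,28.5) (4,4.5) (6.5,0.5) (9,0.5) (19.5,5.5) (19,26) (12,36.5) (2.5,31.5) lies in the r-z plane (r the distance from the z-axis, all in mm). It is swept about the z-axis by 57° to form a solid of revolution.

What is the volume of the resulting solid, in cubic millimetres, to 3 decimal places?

Volume = 5301.096 mm³

Profile (r,z), 8 vertices: (0.5,28.5) (4,4.5) (6.5,0.5) (9,0.5) (19.5,5.5) (19,26) (12,36.5) (2.5,31.5)
edge 0: (0.5,28.5)→(4,4.5)  cross = 0.5·4.5 − 4·28.5 = -111.7500; (r_i+r_j)·cross = 4.5·-111.7500 = -502.8750
edge 1: (4,4.5)→(6.5,0.5)  cross = 4·0.5 − 6.5·4.5 = -27.2500; (r_i+r_j)·cross = 10.5·-27.2500 = -286.1250
edge 2: (6.5,0.5)→(9,0.5)  cross = 6.5·0.5 − 9·0.5 = -1.2500; (r_i+r_j)·cross = 15.5·-1.2500 = -19.3750
edge 3: (9,0.5)→(19.5,5.5)  cross = 9·5.5 − 19.5·0.5 = 39.7500; (r_i+r_j)·cross = 28.5·39.7500 = 1132.8750
edge 4: (19.5,5.5)→(19,26)  cross = 19.5·26 − 19·5.5 = 402.5000; (r_i+r_j)·cross = 38.5·402.5000 = 15496.2500
edge 5: (19,26)→(12,36.5)  cross = 19·36.5 − 12·26 = 381.5000; (r_i+r_j)·cross = 31·381.5000 = 11826.5000
edge 6: (12,36.5)→(2.5,31.5)  cross = 12·31.5 − 2.5·36.5 = 286.7500; (r_i+r_j)·cross = 14.5·286.7500 = 4157.8750
edge 7: (2.5,31.5)→(0.5,28.5)  cross = 2.5·28.5 − 0.5·31.5 = 55.5000; (r_i+r_j)·cross = 3·55.5000 = 166.5000
Σcross = 1025.7500 → A = |Σcross|/2 = 512.8750 mm²
Σ(r_i+r_j)·cross = 31971.6250 → first moment M = |Σ|/6 = 5328.6042
R_c = M/A = 5328.6042/512.8750 = 10.3897 mm
θ = 57° = 0.994838 rad
V = θ·R_c·A = 0.994838·10.3897·512.8750 = 5301.096 mm³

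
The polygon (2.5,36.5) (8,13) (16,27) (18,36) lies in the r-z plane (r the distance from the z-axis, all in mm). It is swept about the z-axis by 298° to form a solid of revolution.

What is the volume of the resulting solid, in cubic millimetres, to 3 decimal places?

Profile (r,z), 4 vertices: (2.5,36.5) (8,13) (16,27) (18,36)
edge 0: (2.5,36.5)→(8,13)  cross = 2.5·13 − 8·36.5 = -259.5000; (r_i+r_j)·cross = 10.5·-259.5000 = -2724.7500
edge 1: (8,13)→(16,27)  cross = 8·27 − 16·13 = 8.0000; (r_i+r_j)·cross = 24·8.0000 = 192.0000
edge 2: (16,27)→(18,36)  cross = 16·36 − 18·27 = 90.0000; (r_i+r_j)·cross = 34·90.0000 = 3060.0000
edge 3: (18,36)→(2.5,36.5)  cross = 18·36.5 − 2.5·36 = 567.0000; (r_i+r_j)·cross = 20.5·567.0000 = 11623.5000
Σcross = 405.5000 → A = |Σcross|/2 = 202.7500 mm²
Σ(r_i+r_j)·cross = 12150.7500 → first moment M = |Σ|/6 = 2025.1250
R_c = M/A = 2025.1250/202.7500 = 9.9883 mm
θ = 298° = 5.201081 rad
V = θ·R_c·A = 5.201081·9.9883·202.7500 = 10532.840 mm³

Volume = 10532.840 mm³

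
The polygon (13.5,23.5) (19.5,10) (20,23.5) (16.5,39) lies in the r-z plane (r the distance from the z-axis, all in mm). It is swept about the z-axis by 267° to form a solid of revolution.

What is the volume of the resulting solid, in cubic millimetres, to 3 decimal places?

Volume = 7524.588 mm³

Profile (r,z), 4 vertices: (13.5,23.5) (19.5,10) (20,23.5) (16.5,39)
edge 0: (13.5,23.5)→(19.5,10)  cross = 13.5·10 − 19.5·23.5 = -323.2500; (r_i+r_j)·cross = 33·-323.2500 = -10667.2500
edge 1: (19.5,10)→(20,23.5)  cross = 19.5·23.5 − 20·10 = 258.2500; (r_i+r_j)·cross = 39.5·258.2500 = 10200.8750
edge 2: (20,23.5)→(16.5,39)  cross = 20·39 − 16.5·23.5 = 392.2500; (r_i+r_j)·cross = 36.5·392.2500 = 14317.1250
edge 3: (16.5,39)→(13.5,23.5)  cross = 16.5·23.5 − 13.5·39 = -138.7500; (r_i+r_j)·cross = 30·-138.7500 = -4162.5000
Σcross = 188.5000 → A = |Σcross|/2 = 94.2500 mm²
Σ(r_i+r_j)·cross = 9688.2500 → first moment M = |Σ|/6 = 1614.7083
R_c = M/A = 1614.7083/94.2500 = 17.1322 mm
θ = 267° = 4.660029 rad
V = θ·R_c·A = 4.660029·17.1322·94.2500 = 7524.588 mm³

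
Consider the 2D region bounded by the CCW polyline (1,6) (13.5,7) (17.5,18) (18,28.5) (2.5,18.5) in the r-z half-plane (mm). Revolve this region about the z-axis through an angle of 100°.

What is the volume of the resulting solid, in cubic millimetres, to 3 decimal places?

Profile (r,z), 5 vertices: (1,6) (13.5,7) (17.5,18) (18,28.5) (2.5,18.5)
edge 0: (1,6)→(13.5,7)  cross = 1·7 − 13.5·6 = -74.0000; (r_i+r_j)·cross = 14.5·-74.0000 = -1073.0000
edge 1: (13.5,7)→(17.5,18)  cross = 13.5·18 − 17.5·7 = 120.5000; (r_i+r_j)·cross = 31·120.5000 = 3735.5000
edge 2: (17.5,18)→(18,28.5)  cross = 17.5·28.5 − 18·18 = 174.7500; (r_i+r_j)·cross = 35.5·174.7500 = 6203.6250
edge 3: (18,28.5)→(2.5,18.5)  cross = 18·18.5 − 2.5·28.5 = 261.7500; (r_i+r_j)·cross = 20.5·261.7500 = 5365.8750
edge 4: (2.5,18.5)→(1,6)  cross = 2.5·6 − 1·18.5 = -3.5000; (r_i+r_j)·cross = 3.5·-3.5000 = -12.2500
Σcross = 479.5000 → A = |Σcross|/2 = 239.7500 mm²
Σ(r_i+r_j)·cross = 14219.7500 → first moment M = |Σ|/6 = 2369.9583
R_c = M/A = 2369.9583/239.7500 = 9.8851 mm
θ = 100° = 1.745329 rad
V = θ·R_c·A = 1.745329·9.8851·239.7500 = 4136.358 mm³

Volume = 4136.358 mm³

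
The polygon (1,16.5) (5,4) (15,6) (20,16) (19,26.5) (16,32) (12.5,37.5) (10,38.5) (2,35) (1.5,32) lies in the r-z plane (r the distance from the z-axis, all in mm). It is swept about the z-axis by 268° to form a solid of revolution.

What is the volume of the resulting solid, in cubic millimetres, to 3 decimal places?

Profile (r,z), 10 vertices: (1,16.5) (5,4) (15,6) (20,16) (19,26.5) (16,32) (12.5,37.5) (10,38.5) (2,35) (1.5,32)
edge 0: (1,16.5)→(5,4)  cross = 1·4 − 5·16.5 = -78.5000; (r_i+r_j)·cross = 6·-78.5000 = -471.0000
edge 1: (5,4)→(15,6)  cross = 5·6 − 15·4 = -30.0000; (r_i+r_j)·cross = 20·-30.0000 = -600.0000
edge 2: (15,6)→(20,16)  cross = 15·16 − 20·6 = 120.0000; (r_i+r_j)·cross = 35·120.0000 = 4200.0000
edge 3: (20,16)→(19,26.5)  cross = 20·26.5 − 19·16 = 226.0000; (r_i+r_j)·cross = 39·226.0000 = 8814.0000
edge 4: (19,26.5)→(16,32)  cross = 19·32 − 16·26.5 = 184.0000; (r_i+r_j)·cross = 35·184.0000 = 6440.0000
edge 5: (16,32)→(12.5,37.5)  cross = 16·37.5 − 12.5·32 = 200.0000; (r_i+r_j)·cross = 28.5·200.0000 = 5700.0000
edge 6: (12.5,37.5)→(10,38.5)  cross = 12.5·38.5 − 10·37.5 = 106.2500; (r_i+r_j)·cross = 22.5·106.2500 = 2390.6250
edge 7: (10,38.5)→(2,35)  cross = 10·35 − 2·38.5 = 273.0000; (r_i+r_j)·cross = 12·273.0000 = 3276.0000
edge 8: (2,35)→(1.5,32)  cross = 2·32 − 1.5·35 = 11.5000; (r_i+r_j)·cross = 3.5·11.5000 = 40.2500
edge 9: (1.5,32)→(1,16.5)  cross = 1.5·16.5 − 1·32 = -7.2500; (r_i+r_j)·cross = 2.5·-7.2500 = -18.1250
Σcross = 1005.0000 → A = |Σcross|/2 = 502.5000 mm²
Σ(r_i+r_j)·cross = 29771.7500 → first moment M = |Σ|/6 = 4961.9583
R_c = M/A = 4961.9583/502.5000 = 9.8745 mm
θ = 268° = 4.677482 rad
V = θ·R_c·A = 4.677482·9.8745·502.5000 = 23209.473 mm³

Volume = 23209.473 mm³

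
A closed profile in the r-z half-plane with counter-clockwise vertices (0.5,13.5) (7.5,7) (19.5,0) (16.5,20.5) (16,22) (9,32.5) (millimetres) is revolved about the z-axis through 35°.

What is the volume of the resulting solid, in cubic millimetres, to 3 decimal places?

Volume = 2047.506 mm³

Profile (r,z), 6 vertices: (0.5,13.5) (7.5,7) (19.5,0) (16.5,20.5) (16,22) (9,32.5)
edge 0: (0.5,13.5)→(7.5,7)  cross = 0.5·7 − 7.5·13.5 = -97.7500; (r_i+r_j)·cross = 8·-97.7500 = -782.0000
edge 1: (7.5,7)→(19.5,0)  cross = 7.5·0 − 19.5·7 = -136.5000; (r_i+r_j)·cross = 27·-136.5000 = -3685.5000
edge 2: (19.5,0)→(16.5,20.5)  cross = 19.5·20.5 − 16.5·0 = 399.7500; (r_i+r_j)·cross = 36·399.7500 = 14391.0000
edge 3: (16.5,20.5)→(16,22)  cross = 16.5·22 − 16·20.5 = 35.0000; (r_i+r_j)·cross = 32.5·35.0000 = 1137.5000
edge 4: (16,22)→(9,32.5)  cross = 16·32.5 − 9·22 = 322.0000; (r_i+r_j)·cross = 25·322.0000 = 8050.0000
edge 5: (9,32.5)→(0.5,13.5)  cross = 9·13.5 − 0.5·32.5 = 105.2500; (r_i+r_j)·cross = 9.5·105.2500 = 999.8750
Σcross = 627.7500 → A = |Σcross|/2 = 313.8750 mm²
Σ(r_i+r_j)·cross = 20110.8750 → first moment M = |Σ|/6 = 3351.8125
R_c = M/A = 3351.8125/313.8750 = 10.6788 mm
θ = 35° = 0.610865 rad
V = θ·R_c·A = 0.610865·10.6788·313.8750 = 2047.506 mm³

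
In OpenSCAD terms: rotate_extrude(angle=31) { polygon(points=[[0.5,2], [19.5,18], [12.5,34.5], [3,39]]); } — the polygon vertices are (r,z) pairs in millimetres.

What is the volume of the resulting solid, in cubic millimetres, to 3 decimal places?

Volume = 1770.390 mm³

Profile (r,z), 4 vertices: (0.5,2) (19.5,18) (12.5,34.5) (3,39)
edge 0: (0.5,2)→(19.5,18)  cross = 0.5·18 − 19.5·2 = -30.0000; (r_i+r_j)·cross = 20·-30.0000 = -600.0000
edge 1: (19.5,18)→(12.5,34.5)  cross = 19.5·34.5 − 12.5·18 = 447.7500; (r_i+r_j)·cross = 32·447.7500 = 14328.0000
edge 2: (12.5,34.5)→(3,39)  cross = 12.5·39 − 3·34.5 = 384.0000; (r_i+r_j)·cross = 15.5·384.0000 = 5952.0000
edge 3: (3,39)→(0.5,2)  cross = 3·2 − 0.5·39 = -13.5000; (r_i+r_j)·cross = 3.5·-13.5000 = -47.2500
Σcross = 788.2500 → A = |Σcross|/2 = 394.1250 mm²
Σ(r_i+r_j)·cross = 19632.7500 → first moment M = |Σ|/6 = 3272.1250
R_c = M/A = 3272.1250/394.1250 = 8.3023 mm
θ = 31° = 0.541052 rad
V = θ·R_c·A = 0.541052·8.3023·394.1250 = 1770.390 mm³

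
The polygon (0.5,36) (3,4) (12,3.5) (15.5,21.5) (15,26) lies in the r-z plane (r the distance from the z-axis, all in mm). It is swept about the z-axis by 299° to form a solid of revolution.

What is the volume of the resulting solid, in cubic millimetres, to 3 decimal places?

Volume = 13301.501 mm³

Profile (r,z), 5 vertices: (0.5,36) (3,4) (12,3.5) (15.5,21.5) (15,26)
edge 0: (0.5,36)→(3,4)  cross = 0.5·4 − 3·36 = -106.0000; (r_i+r_j)·cross = 3.5·-106.0000 = -371.0000
edge 1: (3,4)→(12,3.5)  cross = 3·3.5 − 12·4 = -37.5000; (r_i+r_j)·cross = 15·-37.5000 = -562.5000
edge 2: (12,3.5)→(15.5,21.5)  cross = 12·21.5 − 15.5·3.5 = 203.7500; (r_i+r_j)·cross = 27.5·203.7500 = 5603.1250
edge 3: (15.5,21.5)→(15,26)  cross = 15.5·26 − 15·21.5 = 80.5000; (r_i+r_j)·cross = 30.5·80.5000 = 2455.2500
edge 4: (15,26)→(0.5,36)  cross = 15·36 − 0.5·26 = 527.0000; (r_i+r_j)·cross = 15.5·527.0000 = 8168.5000
Σcross = 667.7500 → A = |Σcross|/2 = 333.8750 mm²
Σ(r_i+r_j)·cross = 15293.3750 → first moment M = |Σ|/6 = 2548.8958
R_c = M/A = 2548.8958/333.8750 = 7.6343 mm
θ = 299° = 5.218534 rad
V = θ·R_c·A = 5.218534·7.6343·333.8750 = 13301.501 mm³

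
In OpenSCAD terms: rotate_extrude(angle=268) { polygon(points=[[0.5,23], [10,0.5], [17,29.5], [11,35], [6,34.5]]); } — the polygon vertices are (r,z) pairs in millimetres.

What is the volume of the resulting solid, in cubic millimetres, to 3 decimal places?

Volume = 12912.580 mm³

Profile (r,z), 5 vertices: (0.5,23) (10,0.5) (17,29.5) (11,35) (6,34.5)
edge 0: (0.5,23)→(10,0.5)  cross = 0.5·0.5 − 10·23 = -229.7500; (r_i+r_j)·cross = 10.5·-229.7500 = -2412.3750
edge 1: (10,0.5)→(17,29.5)  cross = 10·29.5 − 17·0.5 = 286.5000; (r_i+r_j)·cross = 27·286.5000 = 7735.5000
edge 2: (17,29.5)→(11,35)  cross = 17·35 − 11·29.5 = 270.5000; (r_i+r_j)·cross = 28·270.5000 = 7574.0000
edge 3: (11,35)→(6,34.5)  cross = 11·34.5 − 6·35 = 169.5000; (r_i+r_j)·cross = 17·169.5000 = 2881.5000
edge 4: (6,34.5)→(0.5,23)  cross = 6·23 − 0.5·34.5 = 120.7500; (r_i+r_j)·cross = 6.5·120.7500 = 784.8750
Σcross = 617.5000 → A = |Σcross|/2 = 308.7500 mm²
Σ(r_i+r_j)·cross = 16563.5000 → first moment M = |Σ|/6 = 2760.5833
R_c = M/A = 2760.5833/308.7500 = 8.9412 mm
θ = 268° = 4.677482 rad
V = θ·R_c·A = 4.677482·8.9412·308.7500 = 12912.580 mm³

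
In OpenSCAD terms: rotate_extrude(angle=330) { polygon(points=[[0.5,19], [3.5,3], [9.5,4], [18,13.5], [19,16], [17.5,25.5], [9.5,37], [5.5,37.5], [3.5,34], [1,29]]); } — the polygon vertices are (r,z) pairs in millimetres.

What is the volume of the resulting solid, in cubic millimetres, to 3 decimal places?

Volume = 22820.802 mm³

Profile (r,z), 10 vertices: (0.5,19) (3.5,3) (9.5,4) (18,13.5) (19,16) (17.5,25.5) (9.5,37) (5.5,37.5) (3.5,34) (1,29)
edge 0: (0.5,19)→(3.5,3)  cross = 0.5·3 − 3.5·19 = -65.0000; (r_i+r_j)·cross = 4·-65.0000 = -260.0000
edge 1: (3.5,3)→(9.5,4)  cross = 3.5·4 − 9.5·3 = -14.5000; (r_i+r_j)·cross = 13·-14.5000 = -188.5000
edge 2: (9.5,4)→(18,13.5)  cross = 9.5·13.5 − 18·4 = 56.2500; (r_i+r_j)·cross = 27.5·56.2500 = 1546.8750
edge 3: (18,13.5)→(19,16)  cross = 18·16 − 19·13.5 = 31.5000; (r_i+r_j)·cross = 37·31.5000 = 1165.5000
edge 4: (19,16)→(17.5,25.5)  cross = 19·25.5 − 17.5·16 = 204.5000; (r_i+r_j)·cross = 36.5·204.5000 = 7464.2500
edge 5: (17.5,25.5)→(9.5,37)  cross = 17.5·37 − 9.5·25.5 = 405.2500; (r_i+r_j)·cross = 27·405.2500 = 10941.7500
edge 6: (9.5,37)→(5.5,37.5)  cross = 9.5·37.5 − 5.5·37 = 152.7500; (r_i+r_j)·cross = 15·152.7500 = 2291.2500
edge 7: (5.5,37.5)→(3.5,34)  cross = 5.5·34 − 3.5·37.5 = 55.7500; (r_i+r_j)·cross = 9·55.7500 = 501.7500
edge 8: (3.5,34)→(1,29)  cross = 3.5·29 − 1·34 = 67.5000; (r_i+r_j)·cross = 4.5·67.5000 = 303.7500
edge 9: (1,29)→(0.5,19)  cross = 1·19 − 0.5·29 = 4.5000; (r_i+r_j)·cross = 1.5·4.5000 = 6.7500
Σcross = 898.5000 → A = |Σcross|/2 = 449.2500 mm²
Σ(r_i+r_j)·cross = 23773.3750 → first moment M = |Σ|/6 = 3962.2292
R_c = M/A = 3962.2292/449.2500 = 8.8197 mm
θ = 330° = 5.759587 rad
V = θ·R_c·A = 5.759587·8.8197·449.2500 = 22820.802 mm³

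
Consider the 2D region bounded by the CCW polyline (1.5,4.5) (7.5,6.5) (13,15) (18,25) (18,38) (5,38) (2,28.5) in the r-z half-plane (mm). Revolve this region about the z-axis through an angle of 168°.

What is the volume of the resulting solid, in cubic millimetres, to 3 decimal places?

Profile (r,z), 7 vertices: (1.5,4.5) (7.5,6.5) (13,15) (18,25) (18,38) (5,38) (2,28.5)
edge 0: (1.5,4.5)→(7.5,6.5)  cross = 1.5·6.5 − 7.5·4.5 = -24.0000; (r_i+r_j)·cross = 9·-24.0000 = -216.0000
edge 1: (7.5,6.5)→(13,15)  cross = 7.5·15 − 13·6.5 = 28.0000; (r_i+r_j)·cross = 20.5·28.0000 = 574.0000
edge 2: (13,15)→(18,25)  cross = 13·25 − 18·15 = 55.0000; (r_i+r_j)·cross = 31·55.0000 = 1705.0000
edge 3: (18,25)→(18,38)  cross = 18·38 − 18·25 = 234.0000; (r_i+r_j)·cross = 36·234.0000 = 8424.0000
edge 4: (18,38)→(5,38)  cross = 18·38 − 5·38 = 494.0000; (r_i+r_j)·cross = 23·494.0000 = 11362.0000
edge 5: (5,38)→(2,28.5)  cross = 5·28.5 − 2·38 = 66.5000; (r_i+r_j)·cross = 7·66.5000 = 465.5000
edge 6: (2,28.5)→(1.5,4.5)  cross = 2·4.5 − 1.5·28.5 = -33.7500; (r_i+r_j)·cross = 3.5·-33.7500 = -118.1250
Σcross = 819.7500 → A = |Σcross|/2 = 409.8750 mm²
Σ(r_i+r_j)·cross = 22196.3750 → first moment M = |Σ|/6 = 3699.3958
R_c = M/A = 3699.3958/409.8750 = 9.0257 mm
θ = 168° = 2.932153 rad
V = θ·R_c·A = 2.932153·9.0257·409.8750 = 10847.195 mm³

Volume = 10847.195 mm³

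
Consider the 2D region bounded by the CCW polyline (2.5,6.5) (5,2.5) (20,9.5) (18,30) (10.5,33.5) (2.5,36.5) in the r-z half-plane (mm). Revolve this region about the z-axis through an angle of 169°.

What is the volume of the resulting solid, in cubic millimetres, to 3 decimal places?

Profile (r,z), 6 vertices: (2.5,6.5) (5,2.5) (20,9.5) (18,30) (10.5,33.5) (2.5,36.5)
edge 0: (2.5,6.5)→(5,2.5)  cross = 2.5·2.5 − 5·6.5 = -26.2500; (r_i+r_j)·cross = 7.5·-26.2500 = -196.8750
edge 1: (5,2.5)→(20,9.5)  cross = 5·9.5 − 20·2.5 = -2.5000; (r_i+r_j)·cross = 25·-2.5000 = -62.5000
edge 2: (20,9.5)→(18,30)  cross = 20·30 − 18·9.5 = 429.0000; (r_i+r_j)·cross = 38·429.0000 = 16302.0000
edge 3: (18,30)→(10.5,33.5)  cross = 18·33.5 − 10.5·30 = 288.0000; (r_i+r_j)·cross = 28.5·288.0000 = 8208.0000
edge 4: (10.5,33.5)→(2.5,36.5)  cross = 10.5·36.5 − 2.5·33.5 = 299.5000; (r_i+r_j)·cross = 13·299.5000 = 3893.5000
edge 5: (2.5,36.5)→(2.5,6.5)  cross = 2.5·6.5 − 2.5·36.5 = -75.0000; (r_i+r_j)·cross = 5·-75.0000 = -375.0000
Σcross = 912.7500 → A = |Σcross|/2 = 456.3750 mm²
Σ(r_i+r_j)·cross = 27769.1250 → first moment M = |Σ|/6 = 4628.1875
R_c = M/A = 4628.1875/456.3750 = 10.1412 mm
θ = 169° = 2.949606 rad
V = θ·R_c·A = 2.949606·10.1412·456.3750 = 13651.332 mm³

Volume = 13651.332 mm³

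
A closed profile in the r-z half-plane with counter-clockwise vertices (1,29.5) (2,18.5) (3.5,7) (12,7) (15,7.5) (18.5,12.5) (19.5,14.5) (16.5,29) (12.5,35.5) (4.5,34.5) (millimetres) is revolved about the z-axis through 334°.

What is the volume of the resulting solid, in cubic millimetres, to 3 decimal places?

Volume = 23522.964 mm³

Profile (r,z), 10 vertices: (1,29.5) (2,18.5) (3.5,7) (12,7) (15,7.5) (18.5,12.5) (19.5,14.5) (16.5,29) (12.5,35.5) (4.5,34.5)
edge 0: (1,29.5)→(2,18.5)  cross = 1·18.5 − 2·29.5 = -40.5000; (r_i+r_j)·cross = 3·-40.5000 = -121.5000
edge 1: (2,18.5)→(3.5,7)  cross = 2·7 − 3.5·18.5 = -50.7500; (r_i+r_j)·cross = 5.5·-50.7500 = -279.1250
edge 2: (3.5,7)→(12,7)  cross = 3.5·7 − 12·7 = -59.5000; (r_i+r_j)·cross = 15.5·-59.5000 = -922.2500
edge 3: (12,7)→(15,7.5)  cross = 12·7.5 − 15·7 = -15.0000; (r_i+r_j)·cross = 27·-15.0000 = -405.0000
edge 4: (15,7.5)→(18.5,12.5)  cross = 15·12.5 − 18.5·7.5 = 48.7500; (r_i+r_j)·cross = 33.5·48.7500 = 1633.1250
edge 5: (18.5,12.5)→(19.5,14.5)  cross = 18.5·14.5 − 19.5·12.5 = 24.5000; (r_i+r_j)·cross = 38·24.5000 = 931.0000
edge 6: (19.5,14.5)→(16.5,29)  cross = 19.5·29 − 16.5·14.5 = 326.2500; (r_i+r_j)·cross = 36·326.2500 = 11745.0000
edge 7: (16.5,29)→(12.5,35.5)  cross = 16.5·35.5 − 12.5·29 = 223.2500; (r_i+r_j)·cross = 29·223.2500 = 6474.2500
edge 8: (12.5,35.5)→(4.5,34.5)  cross = 12.5·34.5 − 4.5·35.5 = 271.5000; (r_i+r_j)·cross = 17·271.5000 = 4615.5000
edge 9: (4.5,34.5)→(1,29.5)  cross = 4.5·29.5 − 1·34.5 = 98.2500; (r_i+r_j)·cross = 5.5·98.2500 = 540.3750
Σcross = 826.7500 → A = |Σcross|/2 = 413.3750 mm²
Σ(r_i+r_j)·cross = 24211.3750 → first moment M = |Σ|/6 = 4035.2292
R_c = M/A = 4035.2292/413.3750 = 9.7617 mm
θ = 334° = 5.829400 rad
V = θ·R_c·A = 5.829400·9.7617·413.3750 = 23522.964 mm³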